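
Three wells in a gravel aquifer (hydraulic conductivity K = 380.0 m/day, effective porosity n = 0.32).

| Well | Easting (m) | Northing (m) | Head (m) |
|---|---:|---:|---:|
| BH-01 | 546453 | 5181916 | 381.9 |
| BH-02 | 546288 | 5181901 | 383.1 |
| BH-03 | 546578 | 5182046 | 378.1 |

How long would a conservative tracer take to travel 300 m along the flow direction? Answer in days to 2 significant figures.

With h = a·x + b·y + c and BH-01 as origin, the differences give:
  (-165)·a + (-15)·b = +1.2
  125·a + 130·b = -3.8
Eliminate b (×130 and ×(-15), subtract): -19575·a = 99.00 → a = ∂h/∂x = -0.005057
Back-substitute: b = ∂h/∂y = -0.02437.
|∇h| = √(-0.005057² + -0.02437²) = 0.02489
Seepage velocity v = K·i/n = 380.0 × 0.02489 / 0.32 = 29.56 m/day.
t = 300 / 29.56 = 10.15 days.

10 days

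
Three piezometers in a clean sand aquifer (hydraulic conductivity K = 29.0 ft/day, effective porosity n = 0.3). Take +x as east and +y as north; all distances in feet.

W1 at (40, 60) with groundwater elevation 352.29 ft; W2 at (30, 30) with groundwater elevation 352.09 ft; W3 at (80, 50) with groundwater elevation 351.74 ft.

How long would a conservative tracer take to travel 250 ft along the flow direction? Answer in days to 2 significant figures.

170 days

With h = a·x + b·y + c and W1 as origin, the differences give:
  (-10)·a + (-30)·b = -0.20
  40·a + (-10)·b = -0.55
Eliminate b (×(-10) and ×(-30), subtract): 1300·a = -14.500 → a = ∂h/∂x = -0.01115
Back-substitute: b = ∂h/∂y = +0.01038.
|∇h| = √(-0.01115² + 0.01038²) = 0.01523
Seepage velocity v = K·i/n = 29.0 × 0.01523 / 0.3 = 1.472 ft/day.
t = 250 / 1.472 = 169.8 days.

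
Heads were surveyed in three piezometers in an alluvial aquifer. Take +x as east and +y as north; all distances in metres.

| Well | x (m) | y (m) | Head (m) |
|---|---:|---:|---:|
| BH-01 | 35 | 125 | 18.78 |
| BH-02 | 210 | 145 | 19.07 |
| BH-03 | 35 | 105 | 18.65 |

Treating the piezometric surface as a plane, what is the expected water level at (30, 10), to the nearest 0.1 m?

Taking BH-01 as reference: BH-02−BH-01 = (175, 20, +0.29); BH-03−BH-01 = (0, -20, -0.13).
Solve a·Δx + b·Δy = Δh: det = 175·(-20) − 0·20 = -3500.
∂h/∂x = [(+0.29)·(-20) − (-0.13)·20] / -3500 = +0.0009143
∂h/∂y = [175·(-0.13) − 0·(+0.29)] / -3500 = +0.006500
h(30, 10) = 18.78 + (+0.0009143)·(-5) + (+0.006500)·(-115) = 18.78 -0.005 -0.748 = 18.028 m.

18.0 m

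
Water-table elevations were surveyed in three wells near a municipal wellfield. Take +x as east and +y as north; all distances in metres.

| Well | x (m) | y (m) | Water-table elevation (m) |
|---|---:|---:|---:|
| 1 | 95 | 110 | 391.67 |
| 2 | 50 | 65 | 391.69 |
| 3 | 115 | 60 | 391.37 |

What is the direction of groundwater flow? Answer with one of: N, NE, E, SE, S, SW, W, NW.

With h = a·x + b·y + c and 1 as origin, the differences give:
  (-45)·a + (-45)·b = +0.02
  20·a + (-50)·b = -0.30
Eliminate b (×(-50) and ×(-45), subtract): 3150·a = -14.500 → a = ∂h/∂x = -0.004603
Back-substitute: b = ∂h/∂y = +0.004159.
Flow = −∇h = (+0.004603 east, -0.004159 north), which points southeast.

SE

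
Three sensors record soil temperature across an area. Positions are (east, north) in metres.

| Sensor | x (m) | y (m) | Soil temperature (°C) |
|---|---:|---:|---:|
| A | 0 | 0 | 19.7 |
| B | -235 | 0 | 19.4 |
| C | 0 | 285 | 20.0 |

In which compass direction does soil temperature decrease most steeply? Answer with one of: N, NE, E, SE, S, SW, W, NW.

SW

∂T/∂x = (19.4 − 19.7) / (-235 − 0) = +0.001277
∂T/∂y = (20.0 − 19.7) / (285 − 0) = +0.001053
Steepest decrease is along −∇f = (-0.001277 E, -0.001053 N) → southwest.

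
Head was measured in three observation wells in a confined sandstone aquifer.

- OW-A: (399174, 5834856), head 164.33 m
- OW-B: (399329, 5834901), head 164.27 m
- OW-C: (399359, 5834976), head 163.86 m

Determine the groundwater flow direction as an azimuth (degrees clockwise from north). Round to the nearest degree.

347°

With h = a·x + b·y + c and OW-A as origin, the differences give:
  155·a + 45·b = -0.06
  185·a + 120·b = -0.47
Eliminate b (×120 and ×45, subtract): 10275·a = 13.950 → a = ∂h/∂x = +0.001358
Back-substitute: b = ∂h/∂y = -0.006010.
Flow direction (−∇h) has components (-0.001358 E, +0.006010 N).
Azimuth = atan2(E, N) = atan2(-0.001358, +0.006010) = 347.3° ≈ 347°.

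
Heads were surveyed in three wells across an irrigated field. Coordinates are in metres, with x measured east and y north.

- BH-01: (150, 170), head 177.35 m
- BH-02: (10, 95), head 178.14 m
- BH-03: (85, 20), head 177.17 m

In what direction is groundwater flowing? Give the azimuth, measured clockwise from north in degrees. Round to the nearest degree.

120°

Three-point gradient (reference BH-01): Δ to BH-02 = (-140, -75, +0.79), Δ to BH-03 = (-65, -150, -0.18).
∂h/∂x = -0.008186, ∂h/∂y = +0.004747 (det = 16125).
Flow direction (−∇h) has components (+0.008186 E, -0.004747 N).
Azimuth = atan2(E, N) = atan2(+0.008186, -0.004747) = 120.1° ≈ 120°.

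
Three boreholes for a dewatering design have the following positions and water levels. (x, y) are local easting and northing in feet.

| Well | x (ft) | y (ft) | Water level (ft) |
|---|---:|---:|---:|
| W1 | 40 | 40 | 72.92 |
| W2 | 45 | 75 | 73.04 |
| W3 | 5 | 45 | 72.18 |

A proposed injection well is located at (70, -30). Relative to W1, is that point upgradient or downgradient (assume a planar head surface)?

With h = a·x + b·y + c and W1 as origin, the differences give:
  5·a + 35·b = +0.12
  (-35)·a + 5·b = -0.74
Eliminate b (×5 and ×35, subtract): 1250·a = 26.500 → a = ∂h/∂x = +0.02120
Back-substitute: b = ∂h/∂y = +0.0004000.
Head at (70, -30) = 72.92 + (+0.02120)·(30) + (+0.0004000)·(-70) = 73.53 ft.
That is higher than the 72.92 ft at W1, so the point is upgradient.

upgradient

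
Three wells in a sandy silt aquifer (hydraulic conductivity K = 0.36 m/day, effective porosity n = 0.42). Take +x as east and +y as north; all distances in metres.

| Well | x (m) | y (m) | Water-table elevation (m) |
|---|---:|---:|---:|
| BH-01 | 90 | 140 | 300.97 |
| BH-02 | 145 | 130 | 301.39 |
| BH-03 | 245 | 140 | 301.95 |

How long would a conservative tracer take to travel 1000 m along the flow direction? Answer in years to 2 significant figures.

Taking BH-01 as reference: BH-02−BH-01 = (55, -10, +0.42); BH-03−BH-01 = (155, 0, +0.98).
Solve a·Δx + b·Δy = Δh: det = 55·0 − 155·(-10) = 1550.
∂h/∂x = [(+0.42)·0 − (+0.98)·(-10)] / 1550 = +0.006323
∂h/∂y = [55·(+0.98) − 155·(+0.42)] / 1550 = -0.007226
|∇h| = √(0.006323² + -0.007226²) = 0.009602
Seepage velocity v = K·i/n = 0.36 × 0.009602 / 0.42 = 0.00823 m/day.
t = 1000 / 0.00823 = 1.215e+05 days = 333 years.

330 years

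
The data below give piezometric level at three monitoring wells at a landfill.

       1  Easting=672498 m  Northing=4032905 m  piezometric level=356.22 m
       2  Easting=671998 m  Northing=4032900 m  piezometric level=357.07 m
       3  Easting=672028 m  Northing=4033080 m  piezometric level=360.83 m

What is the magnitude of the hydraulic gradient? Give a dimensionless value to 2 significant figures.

0.021

With h = a·x + b·y + c and 1 as origin, the differences give:
  (-500)·a + (-5)·b = +0.85
  (-470)·a + 175·b = +4.61
Eliminate b (×175 and ×(-5), subtract): -89850·a = 171.800 → a = ∂h/∂x = -0.001912
Back-substitute: b = ∂h/∂y = +0.02121.
|∇h| = √(-0.001912² + 0.02121²) = 0.0213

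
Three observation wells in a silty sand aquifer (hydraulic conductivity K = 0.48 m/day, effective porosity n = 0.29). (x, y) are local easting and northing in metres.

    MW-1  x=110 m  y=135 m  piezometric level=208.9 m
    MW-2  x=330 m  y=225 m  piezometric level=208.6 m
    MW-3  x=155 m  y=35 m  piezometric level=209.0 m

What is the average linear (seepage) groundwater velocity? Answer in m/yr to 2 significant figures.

0.96 m/yr

Three-point gradient (reference MW-1): Δ to MW-2 = (220, 90, -0.3), Δ to MW-3 = (45, -100, +0.1).
∂h/∂x = -0.0008061, ∂h/∂y = -0.001363 (det = -26050).
|∇h| = √(-0.0008061² + -0.001363²) = 0.001584
Seepage velocity v = K·i/n = 0.48 × 0.001584 / 0.29 = 0.002622 m/day = 0.9577 m/yr.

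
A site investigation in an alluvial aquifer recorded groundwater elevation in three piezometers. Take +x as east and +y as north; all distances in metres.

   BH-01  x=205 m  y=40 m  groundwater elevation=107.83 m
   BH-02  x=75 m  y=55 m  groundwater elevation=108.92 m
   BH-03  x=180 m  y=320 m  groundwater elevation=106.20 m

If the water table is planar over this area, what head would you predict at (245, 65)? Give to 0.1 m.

Taking BH-01 as reference: BH-02−BH-01 = (-130, 15, +1.09); BH-03−BH-01 = (-25, 280, -1.63).
Solve a·Δx + b·Δy = Δh: det = (-130)·280 − (-25)·15 = -36025.
∂h/∂x = [(+1.09)·280 − (-1.63)·15] / -36025 = -0.009151
∂h/∂y = [(-130)·(-1.63) − (-25)·(+1.09)] / -36025 = -0.006638
h(245, 65) = 107.83 + (-0.009151)·(40) + (-0.006638)·(25) = 107.83 -0.366 -0.166 = 107.298 m.

107.3 m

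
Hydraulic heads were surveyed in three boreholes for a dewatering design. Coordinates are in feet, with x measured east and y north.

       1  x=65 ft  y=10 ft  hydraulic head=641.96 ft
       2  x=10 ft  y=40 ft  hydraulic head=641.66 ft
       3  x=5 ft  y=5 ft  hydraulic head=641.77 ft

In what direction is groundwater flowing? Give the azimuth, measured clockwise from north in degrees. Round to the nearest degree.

316°

Taking 1 as reference: 2−1 = (-55, 30, -0.30); 3−1 = (-60, -5, -0.19).
Determinant of the coordinate differences = (-55)·(-5) − (-60)·30 = 2075.
∂h/∂x = [(-0.30)·(-5) − (-0.19)·30] / 2075 = +0.003470
∂h/∂y = [(-55)·(-0.19) − (-60)·(-0.30)] / 2075 = -0.003639
Flow direction (−∇h) has components (-0.003470 E, +0.003639 N).
Azimuth = atan2(E, N) = atan2(-0.003470, +0.003639) = 316.4° ≈ 316°.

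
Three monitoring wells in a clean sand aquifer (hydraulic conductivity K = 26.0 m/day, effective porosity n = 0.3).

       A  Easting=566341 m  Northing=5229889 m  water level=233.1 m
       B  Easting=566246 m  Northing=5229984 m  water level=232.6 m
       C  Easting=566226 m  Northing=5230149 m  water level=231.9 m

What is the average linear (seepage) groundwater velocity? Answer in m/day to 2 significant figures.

0.37 m/day

Differences from A: to B (Δx, Δy, Δh) = (-95, 95, -0.5); to C = (-115, 260, -1.2).
Determinant of the coordinate differences = (-95)·260 − (-115)·95 = -13775.
∂h/∂x = [(-0.5)·260 − (-1.2)·95] / -13775 = +0.001162
∂h/∂y = [(-95)·(-1.2) − (-115)·(-0.5)] / -13775 = -0.004102
|∇h| = √(0.001162² + -0.004102²) = 0.004263
Seepage velocity v = K·i/n = 26.0 × 0.004263 / 0.3 = 0.3695 m/day.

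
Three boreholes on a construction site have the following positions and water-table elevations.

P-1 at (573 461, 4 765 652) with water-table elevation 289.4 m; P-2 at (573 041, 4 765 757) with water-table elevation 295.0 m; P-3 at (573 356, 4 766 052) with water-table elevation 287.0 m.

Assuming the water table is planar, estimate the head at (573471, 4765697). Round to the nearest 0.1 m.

288.8 m

Taking P-1 as reference: P-2−P-1 = (-420, 105, +5.6); P-3−P-1 = (-105, 400, -2.4).
Solve a·Δx + b·Δy = Δh: det = (-420)·400 − (-105)·105 = -156975.
∂h/∂x = [(+5.6)·400 − (-2.4)·105] / -156975 = -0.01588
∂h/∂y = [(-420)·(-2.4) − (-105)·(+5.6)] / -156975 = -0.01017
h(573471, 4765697) = 289.4 + (-0.01588)·(10) + (-0.01017)·(45) = 289.4 -0.159 -0.458 = 288.784 m.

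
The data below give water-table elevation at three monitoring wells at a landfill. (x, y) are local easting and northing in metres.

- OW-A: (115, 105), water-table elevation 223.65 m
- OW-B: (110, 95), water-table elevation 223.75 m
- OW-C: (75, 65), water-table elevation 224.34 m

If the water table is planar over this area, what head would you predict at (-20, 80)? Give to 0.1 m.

225.7 m

With h = a·x + b·y + c and OW-A as origin, the differences give:
  (-5)·a + (-10)·b = +0.10
  (-40)·a + (-40)·b = +0.69
Eliminate b (×(-40) and ×(-10), subtract): -200·a = 2.900 → a = ∂h/∂x = -0.01450
Back-substitute: b = ∂h/∂y = -0.002750.
h(-20, 80) = 223.65 + (-0.01450)·(-135) + (-0.002750)·(-25) = 223.65 +1.958 +0.069 = 225.676 m.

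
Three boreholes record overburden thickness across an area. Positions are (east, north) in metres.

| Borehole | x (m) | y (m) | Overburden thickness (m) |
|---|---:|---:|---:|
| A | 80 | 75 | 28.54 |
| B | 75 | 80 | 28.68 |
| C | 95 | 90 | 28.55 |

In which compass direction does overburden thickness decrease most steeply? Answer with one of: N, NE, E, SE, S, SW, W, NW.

SE

Three-point gradient (reference A): Δ to B = (-5, 5, +0.14), Δ to C = (15, 15, +0.01).
∂d/∂x = -0.01367, ∂d/∂y = +0.01433 (det = -150).
Steepest decrease is along −∇f = (+0.01367 E, -0.01433 N) → southeast.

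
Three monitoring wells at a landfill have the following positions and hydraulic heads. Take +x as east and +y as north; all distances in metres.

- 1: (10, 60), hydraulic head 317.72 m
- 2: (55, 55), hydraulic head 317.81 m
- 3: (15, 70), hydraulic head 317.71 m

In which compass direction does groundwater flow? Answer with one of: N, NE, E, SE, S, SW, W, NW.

NW

With h = a·x + b·y + c and 1 as origin, the differences give:
  45·a + (-5)·b = +0.09
  5·a + 10·b = -0.01
Eliminate b (×10 and ×(-5), subtract): 475·a = 0.850 → a = ∂h/∂x = +0.001789
Back-substitute: b = ∂h/∂y = -0.001895.
Flow = −∇h = (-0.001789 east, +0.001895 north), which points northwest.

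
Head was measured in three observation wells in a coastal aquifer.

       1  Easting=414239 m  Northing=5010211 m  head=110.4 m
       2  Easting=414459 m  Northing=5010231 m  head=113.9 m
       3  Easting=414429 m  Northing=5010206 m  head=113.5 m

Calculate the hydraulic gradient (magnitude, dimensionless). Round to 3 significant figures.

Differences from 1: to 2 (Δx, Δy, Δh) = (220, 20, +3.5); to 3 = (190, -5, +3.1).
Solve a·Δx + b·Δy = Δh: det = 220·(-5) − 190·20 = -4900.
∂h/∂x = [(+3.5)·(-5) − (+3.1)·20] / -4900 = +0.01622
∂h/∂y = [220·(+3.1) − 190·(+3.5)] / -4900 = -0.003469
|∇h| = √(0.01622² + -0.003469²) = 0.01659

0.0166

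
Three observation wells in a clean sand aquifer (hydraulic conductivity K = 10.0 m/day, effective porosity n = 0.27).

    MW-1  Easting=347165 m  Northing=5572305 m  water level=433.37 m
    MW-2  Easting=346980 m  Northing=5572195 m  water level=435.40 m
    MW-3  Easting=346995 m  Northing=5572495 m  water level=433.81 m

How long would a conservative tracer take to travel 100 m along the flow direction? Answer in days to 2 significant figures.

Three-point gradient (reference MW-1): Δ to MW-2 = (-185, -110, +2.03), Δ to MW-3 = (-170, 190, +0.44).
∂h/∂x = -0.008061, ∂h/∂y = -0.004897 (det = -53850).
|∇h| = √(-0.008061² + -0.004897²) = 0.009432
Seepage velocity v = K·i/n = 10.0 × 0.009432 / 0.27 = 0.3493 m/day.
t = 100 / 0.3493 = 286.3 days.

290 days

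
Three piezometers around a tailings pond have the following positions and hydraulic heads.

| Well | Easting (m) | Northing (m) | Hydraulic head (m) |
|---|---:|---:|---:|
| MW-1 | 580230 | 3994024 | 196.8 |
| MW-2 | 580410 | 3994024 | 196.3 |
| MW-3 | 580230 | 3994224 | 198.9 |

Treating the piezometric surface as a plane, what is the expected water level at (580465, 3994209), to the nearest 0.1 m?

∂h/∂x = (196.3 − 196.8) / (580410 − 580230) = -0.002778
∂h/∂y = (198.9 − 196.8) / (3994224 − 3994024) = +0.01050
h(580465, 3994209) = 196.8 + (-0.002778)·(235) + (+0.01050)·(185) = 196.8 -0.653 +1.942 = 198.090 m.

198.1 m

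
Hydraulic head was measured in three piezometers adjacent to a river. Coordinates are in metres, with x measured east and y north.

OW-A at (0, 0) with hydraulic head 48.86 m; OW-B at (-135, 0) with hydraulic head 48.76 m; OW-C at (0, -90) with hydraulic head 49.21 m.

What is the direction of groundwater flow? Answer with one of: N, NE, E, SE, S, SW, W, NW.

N

∂h/∂x = (48.76 − 48.86) / (-135 − 0) = +0.0007407
∂h/∂y = (49.21 − 48.86) / (-90 − 0) = -0.003889
Flow = −∇h = (-0.0007407 east, +0.003889 north), which points north.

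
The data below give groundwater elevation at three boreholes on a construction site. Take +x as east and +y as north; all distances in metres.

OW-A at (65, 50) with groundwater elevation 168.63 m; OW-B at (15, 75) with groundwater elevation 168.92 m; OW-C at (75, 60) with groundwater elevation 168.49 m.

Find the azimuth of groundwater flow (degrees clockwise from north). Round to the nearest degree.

057°

Differences from OW-A: to OW-B (Δx, Δy, Δh) = (-50, 25, +0.29); to OW-C = (10, 10, -0.14).
Determinant of the coordinate differences = (-50)·10 − 10·25 = -750.
∂h/∂x = [(+0.29)·10 − (-0.14)·25] / -750 = -0.008533
∂h/∂y = [(-50)·(-0.14) − 10·(+0.29)] / -750 = -0.005467
Flow direction (−∇h) has components (+0.008533 E, +0.005467 N).
Azimuth = atan2(E, N) = atan2(+0.008533, +0.005467) = 57.4° ≈ 057°.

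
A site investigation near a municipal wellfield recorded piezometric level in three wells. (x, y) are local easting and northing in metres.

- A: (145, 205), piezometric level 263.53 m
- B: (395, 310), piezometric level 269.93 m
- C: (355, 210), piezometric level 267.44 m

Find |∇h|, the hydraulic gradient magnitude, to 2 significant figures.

0.025

Taking A as reference: B−A = (250, 105, +6.40); C−A = (210, 5, +3.91).
Determinant of the coordinate differences = 250·5 − 210·105 = -20800.
∂h/∂x = [(+6.40)·5 − (+3.91)·105] / -20800 = +0.01820
∂h/∂y = [250·(+3.91) − 210·(+6.40)] / -20800 = +0.01762
|∇h| = √(0.01820² + 0.01762²) = 0.02533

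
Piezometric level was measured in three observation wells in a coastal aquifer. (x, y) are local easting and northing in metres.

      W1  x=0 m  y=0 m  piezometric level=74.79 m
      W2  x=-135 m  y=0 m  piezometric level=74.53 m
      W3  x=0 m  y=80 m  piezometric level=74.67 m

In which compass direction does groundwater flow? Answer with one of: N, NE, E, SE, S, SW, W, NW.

NW

∂h/∂x = (74.53 − 74.79) / (-135 − 0) = +0.001926
∂h/∂y = (74.67 − 74.79) / (80 − 0) = -0.001500
Flow = −∇h = (-0.001926 east, +0.001500 north), which points northwest.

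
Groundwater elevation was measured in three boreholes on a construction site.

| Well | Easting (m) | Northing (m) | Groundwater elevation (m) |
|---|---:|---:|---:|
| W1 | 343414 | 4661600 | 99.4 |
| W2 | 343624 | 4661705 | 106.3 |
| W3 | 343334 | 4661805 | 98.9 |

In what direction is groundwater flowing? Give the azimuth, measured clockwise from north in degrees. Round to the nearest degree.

Differences from W1: to W2 (Δx, Δy, Δh) = (210, 105, +6.9); to W3 = (-80, 205, -0.5).
Solve a·Δx + b·Δy = Δh: det = 210·205 − (-80)·105 = 51450.
∂h/∂x = [(+6.9)·205 − (-0.5)·105] / 51450 = +0.02851
∂h/∂y = [210·(-0.5) − (-80)·(+6.9)] / 51450 = +0.008688
Flow direction (−∇h) has components (-0.02851 E, -0.008688 N).
Azimuth = atan2(E, N) = atan2(-0.02851, -0.008688) = 253.1° ≈ 253°.

253°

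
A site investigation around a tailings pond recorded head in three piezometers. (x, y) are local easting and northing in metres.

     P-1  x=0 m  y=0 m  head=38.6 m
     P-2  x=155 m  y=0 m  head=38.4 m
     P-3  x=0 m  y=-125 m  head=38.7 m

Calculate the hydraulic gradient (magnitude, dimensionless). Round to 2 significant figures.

∂h/∂x = (38.4 − 38.6) / (155 − 0) = -0.001290
∂h/∂y = (38.7 − 38.6) / (-125 − 0) = -0.0008000
|∇h| = √(-0.001290² + -0.0008000²) = 0.001518

0.0015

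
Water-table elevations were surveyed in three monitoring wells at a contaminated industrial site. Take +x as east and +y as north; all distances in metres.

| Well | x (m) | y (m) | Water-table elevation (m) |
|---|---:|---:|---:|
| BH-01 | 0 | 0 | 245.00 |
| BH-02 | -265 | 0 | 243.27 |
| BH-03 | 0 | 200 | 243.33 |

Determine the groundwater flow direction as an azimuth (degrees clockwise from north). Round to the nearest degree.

∂h/∂x = (243.27 − 245.00) / (-265 − 0) = +0.006528
∂h/∂y = (243.33 − 245.00) / (200 − 0) = -0.008350
Flow direction (−∇h) has components (-0.006528 E, +0.008350 N).
Azimuth = atan2(E, N) = atan2(-0.006528, +0.008350) = 322.0° ≈ 322°.

322°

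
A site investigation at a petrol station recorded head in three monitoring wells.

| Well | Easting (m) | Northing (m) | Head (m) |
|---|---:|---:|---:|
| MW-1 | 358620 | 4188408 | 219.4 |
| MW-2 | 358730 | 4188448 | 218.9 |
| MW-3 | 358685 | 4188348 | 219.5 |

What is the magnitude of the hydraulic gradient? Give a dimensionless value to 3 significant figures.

Taking MW-1 as reference: MW-2−MW-1 = (110, 40, -0.5); MW-3−MW-1 = (65, -60, +0.1).
Determinant of the coordinate differences = 110·(-60) − 65·40 = -9200.
∂h/∂x = [(-0.5)·(-60) − (+0.1)·40] / -9200 = -0.002826
∂h/∂y = [110·(+0.1) − 65·(-0.5)] / -9200 = -0.004728
|∇h| = √(-0.002826² + -0.004728²) = 0.005508

0.00551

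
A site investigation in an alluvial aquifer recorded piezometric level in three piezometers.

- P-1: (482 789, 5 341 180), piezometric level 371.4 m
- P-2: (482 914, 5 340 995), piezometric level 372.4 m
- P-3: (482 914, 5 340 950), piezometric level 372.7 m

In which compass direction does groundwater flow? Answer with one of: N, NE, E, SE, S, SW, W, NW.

N

Taking P-1 as reference: P-2−P-1 = (125, -185, +1.0); P-3−P-1 = (125, -230, +1.3).
Determinant of the coordinate differences = 125·(-230) − 125·(-185) = -5625.
∂h/∂x = [(+1.0)·(-230) − (+1.3)·(-185)] / -5625 = -0.001867
∂h/∂y = [125·(+1.3) − 125·(+1.0)] / -5625 = -0.006667
Flow = −∇h = (+0.001867 east, +0.006667 north), which points north.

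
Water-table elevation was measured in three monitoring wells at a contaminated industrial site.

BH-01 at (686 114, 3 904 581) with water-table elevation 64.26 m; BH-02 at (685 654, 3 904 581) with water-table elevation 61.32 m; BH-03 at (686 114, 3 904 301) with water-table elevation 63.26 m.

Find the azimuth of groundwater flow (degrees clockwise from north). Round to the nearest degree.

∂h/∂x = (61.32 − 64.26) / (685654 − 686114) = +0.006391
∂h/∂y = (63.26 − 64.26) / (3904301 − 3904581) = +0.003571
Flow direction (−∇h) has components (-0.006391 E, -0.003571 N).
Azimuth = atan2(E, N) = atan2(-0.006391, -0.003571) = 240.8° ≈ 241°.

241°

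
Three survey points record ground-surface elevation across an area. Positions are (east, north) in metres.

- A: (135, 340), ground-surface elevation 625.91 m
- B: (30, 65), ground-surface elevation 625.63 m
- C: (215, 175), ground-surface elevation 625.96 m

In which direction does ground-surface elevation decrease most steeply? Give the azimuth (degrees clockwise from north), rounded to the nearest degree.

With z = a·x + b·y + c and A as origin, the differences give:
  (-105)·a + (-275)·b = -0.28
  80·a + (-165)·b = +0.05
Eliminate b (×(-165) and ×(-275), subtract): 39325·a = 59.950 → a = ∂z/∂x = +0.001524
Back-substitute: b = ∂z/∂y = +0.0004361.
Steepest decrease is along −∇f: components (-0.001524 E, -0.0004361 N).
Azimuth = atan2(-0.001524, -0.0004361) = 254.0° ≈ 254°.

254°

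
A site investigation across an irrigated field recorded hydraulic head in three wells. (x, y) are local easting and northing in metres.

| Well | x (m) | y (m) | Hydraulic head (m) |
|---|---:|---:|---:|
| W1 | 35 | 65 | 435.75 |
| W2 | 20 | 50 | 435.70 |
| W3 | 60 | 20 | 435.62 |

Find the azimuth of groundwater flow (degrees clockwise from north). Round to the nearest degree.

Differences from W1: to W2 (Δx, Δy, Δh) = (-15, -15, -0.05); to W3 = (25, -45, -0.13).
Solve a·Δx + b·Δy = Δh: det = (-15)·(-45) − 25·(-15) = 1050.
∂h/∂x = [(-0.05)·(-45) − (-0.13)·(-15)] / 1050 = +0.0002857
∂h/∂y = [(-15)·(-0.13) − 25·(-0.05)] / 1050 = +0.003048
Flow direction (−∇h) has components (-0.0002857 E, -0.003048 N).
Azimuth = atan2(E, N) = atan2(-0.0002857, -0.003048) = 185.4° ≈ 185°.

185°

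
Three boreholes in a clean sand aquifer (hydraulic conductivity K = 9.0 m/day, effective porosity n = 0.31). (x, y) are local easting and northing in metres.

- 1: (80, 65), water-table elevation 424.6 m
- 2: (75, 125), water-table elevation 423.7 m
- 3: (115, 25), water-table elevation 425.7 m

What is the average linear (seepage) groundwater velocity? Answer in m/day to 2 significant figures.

Taking 1 as reference: 2−1 = (-5, 60, -0.9); 3−1 = (35, -40, +1.1).
Solve a·Δx + b·Δy = Δh: det = (-5)·(-40) − 35·60 = -1900.
∂h/∂x = [(-0.9)·(-40) − (+1.1)·60] / -1900 = +0.01579
∂h/∂y = [(-5)·(+1.1) − 35·(-0.9)] / -1900 = -0.01368
|∇h| = √(0.01579² + -0.01368²) = 0.02089
Seepage velocity v = K·i/n = 9.0 × 0.02089 / 0.31 = 0.6065 m/day.

0.61 m/day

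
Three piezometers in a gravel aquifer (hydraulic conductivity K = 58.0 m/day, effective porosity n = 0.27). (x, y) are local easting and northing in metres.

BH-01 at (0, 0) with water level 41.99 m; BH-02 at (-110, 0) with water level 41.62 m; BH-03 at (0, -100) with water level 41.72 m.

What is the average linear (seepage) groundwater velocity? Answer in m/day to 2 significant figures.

∂h/∂x = (41.62 − 41.99) / (-110 − 0) = +0.003364
∂h/∂y = (41.72 − 41.99) / (-100 − 0) = +0.002700
|∇h| = √(0.003364² + 0.002700²) = 0.004314
Seepage velocity v = K·i/n = 58.0 × 0.004314 / 0.27 = 0.9267 m/day.

0.93 m/day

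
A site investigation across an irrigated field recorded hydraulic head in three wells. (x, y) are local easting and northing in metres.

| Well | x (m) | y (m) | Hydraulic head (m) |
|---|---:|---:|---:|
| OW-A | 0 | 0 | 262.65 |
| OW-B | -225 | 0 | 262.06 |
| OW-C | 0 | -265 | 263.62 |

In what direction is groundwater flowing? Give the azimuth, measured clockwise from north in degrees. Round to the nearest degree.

∂h/∂x = (262.06 − 262.65) / (-225 − 0) = +0.002622
∂h/∂y = (263.62 − 262.65) / (-265 − 0) = -0.003660
Flow direction (−∇h) has components (-0.002622 E, +0.003660 N).
Azimuth = atan2(E, N) = atan2(-0.002622, +0.003660) = 324.4° ≈ 324°.

324°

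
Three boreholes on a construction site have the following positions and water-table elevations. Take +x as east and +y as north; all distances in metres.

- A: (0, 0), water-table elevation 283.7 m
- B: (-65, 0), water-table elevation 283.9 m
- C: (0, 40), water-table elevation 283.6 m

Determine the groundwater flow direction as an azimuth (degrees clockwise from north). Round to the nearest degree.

051°

∂h/∂x = (283.9 − 283.7) / (-65 − 0) = -0.003077
∂h/∂y = (283.6 − 283.7) / (40 − 0) = -0.002500
Flow direction (−∇h) has components (+0.003077 E, +0.002500 N).
Azimuth = atan2(E, N) = atan2(+0.003077, +0.002500) = 50.9° ≈ 051°.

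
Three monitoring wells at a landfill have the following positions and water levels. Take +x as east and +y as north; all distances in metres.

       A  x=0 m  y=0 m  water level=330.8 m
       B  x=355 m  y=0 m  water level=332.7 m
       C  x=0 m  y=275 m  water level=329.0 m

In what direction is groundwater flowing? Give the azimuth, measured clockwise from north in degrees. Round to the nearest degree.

321°

∂h/∂x = (332.7 − 330.8) / (355 − 0) = +0.005352
∂h/∂y = (329.0 − 330.8) / (275 − 0) = -0.006545
Flow direction (−∇h) has components (-0.005352 E, +0.006545 N).
Azimuth = atan2(E, N) = atan2(-0.005352, +0.006545) = 320.7° ≈ 321°.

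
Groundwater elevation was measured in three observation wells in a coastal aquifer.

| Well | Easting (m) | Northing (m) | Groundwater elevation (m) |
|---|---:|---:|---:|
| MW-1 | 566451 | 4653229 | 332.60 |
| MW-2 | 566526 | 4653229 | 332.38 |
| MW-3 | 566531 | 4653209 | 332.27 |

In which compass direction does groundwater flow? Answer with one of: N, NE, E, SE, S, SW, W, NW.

SE

With h = a·x + b·y + c and MW-1 as origin, the differences give:
  75·a + 0·b = -0.22
  80·a + (-20)·b = -0.33
Eliminate b (×(-20) and ×0, subtract): -1500·a = 4.400 → a = ∂h/∂x = -0.002933
Back-substitute: b = ∂h/∂y = +0.004767.
Flow = −∇h = (+0.002933 east, -0.004767 north), which points southeast.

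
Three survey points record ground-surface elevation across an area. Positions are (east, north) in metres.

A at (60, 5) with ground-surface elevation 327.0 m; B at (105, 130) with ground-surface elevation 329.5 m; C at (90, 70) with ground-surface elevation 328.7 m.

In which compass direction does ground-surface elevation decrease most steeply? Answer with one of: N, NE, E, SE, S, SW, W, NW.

W

Three-point gradient (reference A): Δ to B = (45, 125, +2.5), Δ to C = (30, 65, +1.7).
∂z/∂x = +0.06061, ∂z/∂y = -0.001818 (det = -825).
Steepest decrease is along −∇f = (-0.06061 E, +0.001818 N) → west.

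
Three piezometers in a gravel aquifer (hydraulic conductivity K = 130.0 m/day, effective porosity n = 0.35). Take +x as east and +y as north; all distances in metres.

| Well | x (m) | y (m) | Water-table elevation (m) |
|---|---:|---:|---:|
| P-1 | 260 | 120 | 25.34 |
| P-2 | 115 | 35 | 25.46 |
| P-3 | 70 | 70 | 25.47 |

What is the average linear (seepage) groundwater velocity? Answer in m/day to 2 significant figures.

0.27 m/day

Differences from P-1: to P-2 (Δx, Δy, Δh) = (-145, -85, +0.12); to P-3 = (-190, -50, +0.13).
Determinant of the coordinate differences = (-145)·(-50) − (-190)·(-85) = -8900.
∂h/∂x = [(+0.12)·(-50) − (+0.13)·(-85)] / -8900 = -0.0005674
∂h/∂y = [(-145)·(+0.13) − (-190)·(+0.12)] / -8900 = -0.0004438
|∇h| = √(-0.0005674² + -0.0004438²) = 0.0007203
Seepage velocity v = K·i/n = 130.0 × 0.0007203 / 0.35 = 0.2675 m/day.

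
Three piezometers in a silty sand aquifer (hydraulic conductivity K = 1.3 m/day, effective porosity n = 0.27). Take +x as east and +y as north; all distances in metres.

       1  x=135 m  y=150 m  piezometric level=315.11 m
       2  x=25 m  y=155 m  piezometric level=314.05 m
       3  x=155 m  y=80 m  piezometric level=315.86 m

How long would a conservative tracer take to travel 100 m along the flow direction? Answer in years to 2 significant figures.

Differences from 1: to 2 (Δx, Δy, Δh) = (-110, 5, -1.06); to 3 = (20, -70, +0.75).
Solve a·Δx + b·Δy = Δh: det = (-110)·(-70) − 20·5 = 7600.
∂h/∂x = [(-1.06)·(-70) − (+0.75)·5] / 7600 = +0.009270
∂h/∂y = [(-110)·(+0.75) − 20·(-1.06)] / 7600 = -0.008066
|∇h| = √(0.009270² + -0.008066²) = 0.01229
Seepage velocity v = K·i/n = 1.3 × 0.01229 / 0.27 = 0.05917 m/day.
t = 100 / 0.05917 = 1690 days = 4.63 years.

4.6 years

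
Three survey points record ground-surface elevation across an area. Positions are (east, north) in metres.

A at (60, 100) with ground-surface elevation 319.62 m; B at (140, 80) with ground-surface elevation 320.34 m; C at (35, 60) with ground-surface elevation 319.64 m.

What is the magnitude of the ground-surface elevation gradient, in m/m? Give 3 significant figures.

0.00933 m/m

Three-point gradient (reference A): Δ to B = (80, -20, +0.72), Δ to C = (-25, -40, +0.02).
∂z/∂x = +0.007676, ∂z/∂y = -0.005297 (det = -3700).
|∇f| = √(0.007676² + -0.005297²) = 0.009326 m/m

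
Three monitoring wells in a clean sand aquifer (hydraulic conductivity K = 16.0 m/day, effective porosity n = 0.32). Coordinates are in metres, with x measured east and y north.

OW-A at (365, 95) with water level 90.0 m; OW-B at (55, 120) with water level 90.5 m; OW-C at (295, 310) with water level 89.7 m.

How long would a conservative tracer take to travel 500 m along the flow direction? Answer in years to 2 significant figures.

10 years

With h = a·x + b·y + c and OW-A as origin, the differences give:
  (-310)·a + 25·b = +0.5
  (-70)·a + 215·b = -0.3
Eliminate b (×215 and ×25, subtract): -64900·a = 115.00 → a = ∂h/∂x = -0.001772
Back-substitute: b = ∂h/∂y = -0.001972.
|∇h| = √(-0.001772² + -0.001972²) = 0.002651
Seepage velocity v = K·i/n = 16.0 × 0.002651 / 0.32 = 0.1326 m/day.
t = 500 / 0.1326 = 3771 days = 10.3 years.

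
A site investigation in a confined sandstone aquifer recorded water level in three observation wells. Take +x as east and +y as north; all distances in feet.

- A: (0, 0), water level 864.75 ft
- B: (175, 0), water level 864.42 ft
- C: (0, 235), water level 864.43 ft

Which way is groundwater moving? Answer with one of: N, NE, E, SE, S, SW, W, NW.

NE

∂h/∂x = (864.42 − 864.75) / (175 − 0) = -0.001886
∂h/∂y = (864.43 − 864.75) / (235 − 0) = -0.001362
Flow = −∇h = (+0.001886 east, +0.001362 north), which points northeast.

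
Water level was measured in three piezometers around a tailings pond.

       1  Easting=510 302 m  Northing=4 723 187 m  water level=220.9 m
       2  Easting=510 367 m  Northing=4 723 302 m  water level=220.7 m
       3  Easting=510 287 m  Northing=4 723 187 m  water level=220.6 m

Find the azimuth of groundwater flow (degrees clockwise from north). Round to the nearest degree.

303°

Taking 1 as reference: 2−1 = (65, 115, -0.2); 3−1 = (-15, 0, -0.3).
Solve a·Δx + b·Δy = Δh: det = 65·0 − (-15)·115 = 1725.
∂h/∂x = [(-0.2)·0 − (-0.3)·115] / 1725 = +0.02000
∂h/∂y = [65·(-0.3) − (-15)·(-0.2)] / 1725 = -0.01304
Flow direction (−∇h) has components (-0.02000 E, +0.01304 N).
Azimuth = atan2(E, N) = atan2(-0.02000, +0.01304) = 303.1° ≈ 303°.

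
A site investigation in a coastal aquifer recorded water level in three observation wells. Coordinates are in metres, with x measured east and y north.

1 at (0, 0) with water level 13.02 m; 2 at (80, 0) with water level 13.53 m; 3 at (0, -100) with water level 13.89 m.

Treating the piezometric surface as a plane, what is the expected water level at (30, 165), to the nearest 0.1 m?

∂h/∂x = (13.53 − 13.02) / (80 − 0) = +0.006375
∂h/∂y = (13.89 − 13.02) / (-100 − 0) = -0.008700
h(30, 165) = 13.02 + (+0.006375)·(30) + (-0.008700)·(165) = 13.02 +0.191 -1.436 = 11.776 m.

11.8 m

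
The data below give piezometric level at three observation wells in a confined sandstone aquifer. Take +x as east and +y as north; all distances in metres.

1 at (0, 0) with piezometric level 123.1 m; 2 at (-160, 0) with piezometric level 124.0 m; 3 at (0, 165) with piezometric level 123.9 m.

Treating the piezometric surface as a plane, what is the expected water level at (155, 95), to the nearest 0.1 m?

122.7 m

∂h/∂x = (124.0 − 123.1) / (-160 − 0) = -0.005625
∂h/∂y = (123.9 − 123.1) / (165 − 0) = +0.004848
h(155, 95) = 123.1 + (-0.005625)·(155) + (+0.004848)·(95) = 123.1 -0.872 +0.461 = 122.689 m.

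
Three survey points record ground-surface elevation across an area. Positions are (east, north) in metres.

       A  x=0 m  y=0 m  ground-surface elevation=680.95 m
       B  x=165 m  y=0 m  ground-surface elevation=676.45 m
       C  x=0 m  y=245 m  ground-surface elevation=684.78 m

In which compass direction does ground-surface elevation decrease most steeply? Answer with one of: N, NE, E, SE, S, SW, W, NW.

∂z/∂x = (676.45 − 680.95) / (165 − 0) = -0.02727
∂z/∂y = (684.78 − 680.95) / (245 − 0) = +0.01563
Steepest decrease is along −∇f = (+0.02727 E, -0.01563 N) → southeast.

SE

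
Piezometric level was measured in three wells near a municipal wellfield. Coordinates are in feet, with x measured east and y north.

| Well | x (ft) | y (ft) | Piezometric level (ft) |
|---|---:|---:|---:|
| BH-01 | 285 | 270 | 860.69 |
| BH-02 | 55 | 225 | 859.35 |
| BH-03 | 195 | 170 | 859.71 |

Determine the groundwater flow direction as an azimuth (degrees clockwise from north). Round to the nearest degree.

221°

Taking BH-01 as reference: BH-02−BH-01 = (-230, -45, -1.34); BH-03−BH-01 = (-90, -100, -0.98).
Determinant of the coordinate differences = (-230)·(-100) − (-90)·(-45) = 18950.
∂h/∂x = [(-1.34)·(-100) − (-0.98)·(-45)] / 18950 = +0.004744
∂h/∂y = [(-230)·(-0.98) − (-90)·(-1.34)] / 18950 = +0.005530
Flow direction (−∇h) has components (-0.004744 E, -0.005530 N).
Azimuth = atan2(E, N) = atan2(-0.004744, -0.005530) = 220.6° ≈ 221°.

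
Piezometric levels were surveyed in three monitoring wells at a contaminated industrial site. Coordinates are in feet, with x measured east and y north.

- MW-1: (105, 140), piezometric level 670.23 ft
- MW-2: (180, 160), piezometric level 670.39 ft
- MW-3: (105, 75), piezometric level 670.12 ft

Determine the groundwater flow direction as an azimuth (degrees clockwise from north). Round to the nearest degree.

Differences from MW-1: to MW-2 (Δx, Δy, Δh) = (75, 20, +0.16); to MW-3 = (0, -65, -0.11).
Solve a·Δx + b·Δy = Δh: det = 75·(-65) − 0·20 = -4875.
∂h/∂x = [(+0.16)·(-65) − (-0.11)·20] / -4875 = +0.001682
∂h/∂y = [75·(-0.11) − 0·(+0.16)] / -4875 = +0.001692
Flow direction (−∇h) has components (-0.001682 E, -0.001692 N).
Azimuth = atan2(E, N) = atan2(-0.001682, -0.001692) = 224.8° ≈ 225°.

225°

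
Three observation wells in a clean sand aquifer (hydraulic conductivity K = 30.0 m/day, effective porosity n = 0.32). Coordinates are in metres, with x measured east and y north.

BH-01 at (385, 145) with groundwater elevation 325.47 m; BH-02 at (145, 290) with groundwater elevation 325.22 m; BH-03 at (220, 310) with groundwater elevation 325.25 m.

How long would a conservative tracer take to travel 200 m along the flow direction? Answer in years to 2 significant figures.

6.2 years

Taking BH-01 as reference: BH-02−BH-01 = (-240, 145, -0.25); BH-03−BH-01 = (-165, 165, -0.22).
Determinant of the coordinate differences = (-240)·165 − (-165)·145 = -15675.
∂h/∂x = [(-0.25)·165 − (-0.22)·145] / -15675 = +0.0005965
∂h/∂y = [(-240)·(-0.22) − (-165)·(-0.25)] / -15675 = -0.0007368
|∇h| = √(0.0005965² + -0.0007368²) = 0.000948
Seepage velocity v = K·i/n = 30.0 × 0.000948 / 0.32 = 0.08887 m/day.
t = 200 / 0.08887 = 2250 days = 6.16 years.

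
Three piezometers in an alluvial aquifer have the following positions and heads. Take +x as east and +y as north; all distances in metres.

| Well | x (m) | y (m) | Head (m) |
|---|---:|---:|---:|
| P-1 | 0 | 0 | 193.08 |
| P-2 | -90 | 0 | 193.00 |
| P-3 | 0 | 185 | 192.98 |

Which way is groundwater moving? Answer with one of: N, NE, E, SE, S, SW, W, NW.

∂h/∂x = (193.00 − 193.08) / (-90 − 0) = +0.0008889
∂h/∂y = (192.98 − 193.08) / (185 − 0) = -0.0005405
Flow = −∇h = (-0.0008889 east, +0.0005405 north), which points northwest.

NW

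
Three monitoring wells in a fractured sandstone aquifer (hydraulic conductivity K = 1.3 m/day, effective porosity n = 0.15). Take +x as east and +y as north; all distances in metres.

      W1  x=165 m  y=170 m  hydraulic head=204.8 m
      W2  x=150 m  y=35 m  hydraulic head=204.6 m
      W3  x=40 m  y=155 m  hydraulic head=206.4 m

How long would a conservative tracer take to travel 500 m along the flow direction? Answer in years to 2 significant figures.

12 years

Three-point gradient (reference W1): Δ to W2 = (-15, -135, -0.2), Δ to W3 = (-125, -15, +1.6).
∂h/∂x = -0.01315, ∂h/∂y = +0.002943 (det = -16650).
|∇h| = √(-0.01315² + 0.002943²) = 0.01348
Seepage velocity v = K·i/n = 1.3 × 0.01348 / 0.15 = 0.1168 m/day.
t = 500 / 0.1168 = 4281 days = 11.7 years.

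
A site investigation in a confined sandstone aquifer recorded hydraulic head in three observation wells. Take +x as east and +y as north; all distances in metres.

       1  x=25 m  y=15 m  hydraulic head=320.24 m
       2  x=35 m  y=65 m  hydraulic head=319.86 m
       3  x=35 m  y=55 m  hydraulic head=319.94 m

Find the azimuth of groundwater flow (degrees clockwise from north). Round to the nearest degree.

Three-point gradient (reference 1): Δ to 2 = (10, 50, -0.38), Δ to 3 = (10, 40, -0.30).
∂h/∂x = +0.002000, ∂h/∂y = -0.008000 (det = -100).
Flow direction (−∇h) has components (-0.002000 E, +0.008000 N).
Azimuth = atan2(E, N) = atan2(-0.002000, +0.008000) = 346.0° ≈ 346°.

346°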